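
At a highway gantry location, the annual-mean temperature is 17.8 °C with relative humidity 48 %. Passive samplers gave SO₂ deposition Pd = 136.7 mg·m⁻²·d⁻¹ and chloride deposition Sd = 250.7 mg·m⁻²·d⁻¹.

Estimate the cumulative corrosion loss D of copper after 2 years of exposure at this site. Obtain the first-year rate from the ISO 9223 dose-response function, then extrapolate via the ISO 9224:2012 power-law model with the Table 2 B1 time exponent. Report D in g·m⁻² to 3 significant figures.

D(2) = 11.2 g·m⁻²

copper: f(T) = -0.080·(T−10) [T>10 °C] = -0.6240
  Pd branch = 0.0053·Pd^0.26·e^(0.059·RH+f) = 0.1732 μm/a
  Sd branch = 0.01025·Sd^0.27·e^(0.036·RH+0.049·T) = 0.6134 μm/a
  sum: 0.1732 + 0.6134 → r_corr = 0.7866 μm/a
Long-term exponent b (ISO 9224 Table 2, B1) = 0.667
  D(2) = 0.7866 × 2^0.667 = 0.7866 × 1.588 = 1.249 μm
  Mass loss = 1.249 μm × 8.96 g/cm³ = 11.19 g·m⁻²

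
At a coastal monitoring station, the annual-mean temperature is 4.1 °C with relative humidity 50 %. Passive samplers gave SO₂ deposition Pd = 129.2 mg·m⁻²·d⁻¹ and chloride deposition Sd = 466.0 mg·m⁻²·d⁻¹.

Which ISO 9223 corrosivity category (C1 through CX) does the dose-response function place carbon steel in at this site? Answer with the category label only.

C4

carbon steel: T≤10 °C ⇒ hinge +0.150·(4.1−10) = -0.8850
  sulphur-dioxide contribution → 24.88 μm/a
  chloride contribution → 28.24 μm/a
  ⇒ r_corr(carbon steel) = 53.11 μm/a
53.1 μm/a falls in (50, 80] for carbon steel → category C4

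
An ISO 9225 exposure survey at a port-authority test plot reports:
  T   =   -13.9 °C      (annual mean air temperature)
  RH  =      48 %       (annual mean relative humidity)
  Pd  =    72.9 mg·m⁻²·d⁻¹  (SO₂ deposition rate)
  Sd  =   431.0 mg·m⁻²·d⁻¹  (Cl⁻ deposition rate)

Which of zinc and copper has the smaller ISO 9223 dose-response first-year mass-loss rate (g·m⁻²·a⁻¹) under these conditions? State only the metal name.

zinc: temperature factor f = +0.038·(-23.9) = -0.9082
  sulphur-dioxide contribution → 0.3124 μm/a
  chloride contribution → 0.2502 μm/a
  total first-year rate 0.5626 μm/a
  mass loss = 0.5626 μm/a × 7.14 g/cm³ = 4.017 g·m⁻²·a⁻¹
copper: T≤10 °C ⇒ hinge +0.126·(-13.9−10) = -3.0114
  sulphur-dioxide contribution → 0.01351 μm/a
  chloride contribution → 0.1502 μm/a
  total first-year rate 0.1637 μm/a
  mass loss = 0.1637 μm/a × 8.96 g/cm³ = 1.467 g·m⁻²·a⁻¹
Ordering by g·m⁻²·a⁻¹: zinc (4.02) > copper (1.47)

copper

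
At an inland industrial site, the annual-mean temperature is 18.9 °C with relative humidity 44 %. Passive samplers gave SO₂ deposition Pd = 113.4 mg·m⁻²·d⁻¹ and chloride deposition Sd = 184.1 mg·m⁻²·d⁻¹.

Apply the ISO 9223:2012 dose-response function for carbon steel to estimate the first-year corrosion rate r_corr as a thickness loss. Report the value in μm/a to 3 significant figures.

carbon steel: T>10 °C ⇒ hinge -0.054·(18.9−10) = -0.4806
  sulphur-dioxide contribution → 30.89 μm/a
  chloride contribution → 23.54 μm/a
  total first-year rate 54.43 μm/a

r_corr = 54.4 μm/a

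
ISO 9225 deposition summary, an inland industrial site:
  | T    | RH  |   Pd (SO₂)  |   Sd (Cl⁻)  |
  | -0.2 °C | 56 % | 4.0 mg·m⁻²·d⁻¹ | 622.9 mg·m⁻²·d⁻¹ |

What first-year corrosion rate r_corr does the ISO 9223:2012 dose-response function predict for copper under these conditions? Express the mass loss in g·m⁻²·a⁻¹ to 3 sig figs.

copper: f(T) = +0.126·(T−10) [T≤10 °C] = -1.2852
  sulphur-dioxide contribution → 0.05722 μm/a
  chloride contribution → 0.433 μm/a
  total first-year rate 0.4902 μm/a
Convert to mass loss: 0.4902 μm/a × 8.96 g/cm³ = 4.392 g·m⁻²·a⁻¹

r_corr = 4.39 g·m⁻²·a⁻¹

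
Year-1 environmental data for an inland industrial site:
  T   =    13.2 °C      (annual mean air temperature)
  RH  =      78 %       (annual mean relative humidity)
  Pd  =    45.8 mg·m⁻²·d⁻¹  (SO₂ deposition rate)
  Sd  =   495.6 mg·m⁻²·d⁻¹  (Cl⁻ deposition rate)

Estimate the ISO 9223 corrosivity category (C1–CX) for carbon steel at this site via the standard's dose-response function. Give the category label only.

carbon steel: temperature factor f = -0.054·(3.2) = -0.1728
  Pd branch = 1.77·Pd^0.52·e^(0.02·RH+f) = 51.77 μm/a
  Sd branch = 0.102·Sd^0.62·e^(0.033·RH+0.04·T) = 106.4 μm/a
  r_corr = 51.77 + 106.4 = 158.1 μm/a
158 μm/a falls in (80, 200] for carbon steel → category C5

C5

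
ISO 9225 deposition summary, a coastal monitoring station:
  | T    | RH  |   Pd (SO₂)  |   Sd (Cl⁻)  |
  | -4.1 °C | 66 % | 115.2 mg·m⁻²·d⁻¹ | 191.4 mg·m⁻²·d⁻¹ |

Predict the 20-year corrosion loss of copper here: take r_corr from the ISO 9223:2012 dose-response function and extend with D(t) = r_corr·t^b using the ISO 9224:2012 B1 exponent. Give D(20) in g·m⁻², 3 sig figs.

D(20) = 34.6 g·m⁻²

copper: temperature factor f = +0.126·(-14.1) = -1.7766
  sulphur-dioxide contribution → 0.1513 μm/a
  chloride contribution → 0.3728 μm/a
  ⇒ r_corr(copper) = 0.5241 μm/a
Long-term exponent b (ISO 9224 Table 2, B1) = 0.667
  D(20) = 0.5241 × 20^0.667 = 0.5241 × 7.375 = 3.865 μm
  Mass loss = 3.865 μm × 8.96 g/cm³ = 34.63 g·m⁻²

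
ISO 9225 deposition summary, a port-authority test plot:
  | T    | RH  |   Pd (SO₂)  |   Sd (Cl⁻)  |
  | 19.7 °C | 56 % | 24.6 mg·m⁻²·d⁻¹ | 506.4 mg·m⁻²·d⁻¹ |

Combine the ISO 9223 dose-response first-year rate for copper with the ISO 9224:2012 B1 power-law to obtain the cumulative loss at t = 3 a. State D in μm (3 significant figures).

D(3) = 2.58 μm

copper: f(T) = -0.080·(T−10) [T>10 °C] = -0.7760
  SO₂ term: 0.0053·24.6^0.26·exp(0.059·56-0.7760) = 0.1527
  Cl⁻ term: 0.01025·506.4^0.27·exp(0.036·56+0.049·19.7) = 1.086
  r_corr = 0.1527 + 1.086 = 1.238 μm/a
Power-law: D(3) = r_corr · 3^0.667
  D(3) = 1.238 × 3^0.667 = 1.238 × 2.081 = 2.577 μm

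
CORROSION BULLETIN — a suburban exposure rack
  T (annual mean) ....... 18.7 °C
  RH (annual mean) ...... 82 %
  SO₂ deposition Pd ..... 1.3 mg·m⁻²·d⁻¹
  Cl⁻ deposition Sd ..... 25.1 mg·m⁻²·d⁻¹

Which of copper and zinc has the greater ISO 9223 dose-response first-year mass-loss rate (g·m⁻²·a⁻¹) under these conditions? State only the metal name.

copper: f(T) = -0.080·(T−10) [T>10 °C] = -0.6960
  SO₂ term: 0.0053·1.3^0.26·exp(0.059·82-0.6960) = 0.3571
  Sd branch = 0.01025·Sd^0.27·e^(0.036·RH+0.049·T) = 1.171 μm/a
  sum: 0.3571 + 1.171 → r_corr = 1.528 μm/a
  mass loss = 1.528 μm/a × 8.96 g/cm³ = 13.69 g·m⁻²·a⁻¹
zinc: T>10 °C ⇒ hinge -0.071·(18.7−10) = -0.6177
  Pd branch = 0.0129·Pd^0.44·e^(0.046·RH+f) = 0.3393 μm/a
  Cl⁻ term: 0.0175·25.1^0.57·exp(0.008·82+0.085·18.7) = 1.038
  sum: 0.3393 + 1.038 → r_corr = 1.377 μm/a
  mass loss = 1.377 μm/a × 7.14 g/cm³ = 9.832 g·m⁻²·a⁻¹
Ordering by g·m⁻²·a⁻¹: copper (13.7) > zinc (9.83)

copper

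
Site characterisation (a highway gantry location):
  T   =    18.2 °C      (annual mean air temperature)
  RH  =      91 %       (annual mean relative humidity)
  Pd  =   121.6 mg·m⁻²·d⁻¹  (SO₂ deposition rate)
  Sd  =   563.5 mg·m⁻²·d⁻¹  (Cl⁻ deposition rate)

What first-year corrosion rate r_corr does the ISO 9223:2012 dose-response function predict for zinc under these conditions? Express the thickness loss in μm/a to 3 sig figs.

r_corr = 10.2 μm/a

zinc: f(T) = -0.071·(T−10) [T>10 °C] = -0.5822
  sulphur-dioxide contribution → 3.918 μm/a
  chloride contribution → 6.296 μm/a
  ⇒ r_corr(zinc) = 10.21 μm/a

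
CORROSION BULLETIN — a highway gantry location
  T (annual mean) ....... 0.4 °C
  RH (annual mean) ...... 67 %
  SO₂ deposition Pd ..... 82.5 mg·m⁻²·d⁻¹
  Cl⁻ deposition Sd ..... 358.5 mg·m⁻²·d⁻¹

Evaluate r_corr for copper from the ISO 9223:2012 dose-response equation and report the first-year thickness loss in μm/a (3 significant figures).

r_corr = 0.830 μm/a

copper: T≤10 °C ⇒ hinge +0.126·(0.4−10) = -1.2096
  Pd branch = 0.0053·Pd^0.26·e^(0.059·RH+f) = 0.2594 μm/a
  Sd branch = 0.01025·Sd^0.27·e^(0.036·RH+0.049·T) = 0.5708 μm/a
  r_corr = 0.2594 + 0.5708 = 0.8302 μm/a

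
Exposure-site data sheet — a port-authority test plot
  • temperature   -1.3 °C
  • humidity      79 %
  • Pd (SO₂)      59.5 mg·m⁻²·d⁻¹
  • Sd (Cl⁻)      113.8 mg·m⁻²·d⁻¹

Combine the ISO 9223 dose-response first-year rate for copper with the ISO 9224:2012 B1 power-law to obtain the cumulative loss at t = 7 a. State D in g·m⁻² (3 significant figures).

copper: T≤10 °C ⇒ hinge +0.126·(-1.3−10) = -1.4238
  SO₂ term: 0.0053·59.5^0.26·exp(0.059·79-1.4238) = 0.3904
  Sd branch = 0.01025·Sd^0.27·e^(0.036·RH+0.049·T) = 0.5934 μm/a
  sum: 0.3904 + 0.5934 → r_corr = 0.9838 μm/a
Long-term exponent b (ISO 9224 Table 2, B1) = 0.667
  D(7) = 0.9838 × 7^0.667 = 0.9838 × 3.662 = 3.603 μm
  Mass loss = 3.603 μm × 8.96 g/cm³ = 32.28 g·m⁻²

D(7) = 32.3 g·m⁻²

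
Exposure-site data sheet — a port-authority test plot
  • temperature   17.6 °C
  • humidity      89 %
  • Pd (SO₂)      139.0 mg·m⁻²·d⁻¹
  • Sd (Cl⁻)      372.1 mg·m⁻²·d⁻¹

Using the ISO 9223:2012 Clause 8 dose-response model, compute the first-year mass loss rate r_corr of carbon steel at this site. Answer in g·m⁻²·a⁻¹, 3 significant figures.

r_corr = 1.91e+03 g·m⁻²·a⁻¹

carbon steel: f(T) = -0.054·(T−10) [T>10 °C] = -0.4104
  Pd branch = 1.77·Pd^0.52·e^(0.02·RH+f) = 90.6 μm/a
  Cl⁻ term: 0.102·372.1^0.62·exp(0.033·89+0.04·17.6) = 152.6
  sum: 90.6 + 152.6 → r_corr = 243.2 μm/a
Convert to mass loss: 243.2 μm/a × 7.85 g/cm³ = 1909 g·m⁻²·a⁻¹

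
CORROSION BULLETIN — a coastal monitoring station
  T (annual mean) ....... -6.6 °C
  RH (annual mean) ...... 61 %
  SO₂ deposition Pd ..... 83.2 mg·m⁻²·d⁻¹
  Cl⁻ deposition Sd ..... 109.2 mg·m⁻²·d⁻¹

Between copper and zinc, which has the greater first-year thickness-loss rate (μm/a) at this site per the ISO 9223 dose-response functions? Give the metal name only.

copper: T≤10 °C ⇒ hinge +0.126·(-6.6−10) = -2.0916
  sulphur-dioxide contribution → 0.07554 μm/a
  chloride contribution → 0.2368 μm/a
  ⇒ r_corr(copper) = 0.3123 μm/a
zinc: T≤10 °C ⇒ hinge +0.038·(-6.6−10) = -0.6308
  sulphur-dioxide contribution → 0.7946 μm/a
  chloride contribution → 0.2361 μm/a
  ⇒ r_corr(zinc) = 1.031 μm/a
Ordering by μm/a: zinc (1.03) > copper (0.312)

zinc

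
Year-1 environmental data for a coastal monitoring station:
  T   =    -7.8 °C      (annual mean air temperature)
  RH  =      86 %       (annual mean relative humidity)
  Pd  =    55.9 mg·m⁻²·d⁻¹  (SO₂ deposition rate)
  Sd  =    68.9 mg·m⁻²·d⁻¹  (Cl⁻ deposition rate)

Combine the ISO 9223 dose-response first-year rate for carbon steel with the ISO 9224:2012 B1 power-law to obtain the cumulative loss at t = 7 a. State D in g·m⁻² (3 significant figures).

D(7) = 503 g·m⁻²

carbon steel: temperature factor f = +0.150·(-17.8) = -2.6700
  SO₂ term: 1.77·55.9^0.52·exp(0.02·86-2.6700) = 5.547
  Sd branch = 0.102·Sd^0.62·e^(0.033·RH+0.04·T) = 17.59 μm/a
  sum: 5.547 + 17.59 → r_corr = 23.14 μm/a
ISO 9224: D(t) = r_corr · t^b with b = 0.523 (carbon steel, B1)
  D(7) = 23.14 × 7^0.523 = 23.14 × 2.767 = 64.02 μm
  Mass loss = 64.02 μm × 7.85 g/cm³ = 502.6 g·m⁻²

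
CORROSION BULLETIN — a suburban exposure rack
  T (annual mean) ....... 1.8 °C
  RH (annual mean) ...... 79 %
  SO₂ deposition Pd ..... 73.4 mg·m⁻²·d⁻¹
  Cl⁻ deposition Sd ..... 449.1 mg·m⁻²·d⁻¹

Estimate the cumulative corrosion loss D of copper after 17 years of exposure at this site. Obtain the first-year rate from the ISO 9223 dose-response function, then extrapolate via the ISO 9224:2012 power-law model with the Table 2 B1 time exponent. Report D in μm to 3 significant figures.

copper: T≤10 °C ⇒ hinge +0.126·(1.8−10) = -1.0332
  Pd branch = 0.0053·Pd^0.26·e^(0.059·RH+f) = 0.6094 μm/a
  Cl⁻ term: 0.01025·449.1^0.27·exp(0.036·79+0.049·1.8) = 1.001
  sum: 0.6094 + 1.001 → r_corr = 1.61 μm/a
Long-term exponent b (ISO 9224 Table 2, B1) = 0.667
  D(17) = 1.61 × 17^0.667 = 1.61 × 6.618 = 10.65 μm

D(17) = 10.7 μm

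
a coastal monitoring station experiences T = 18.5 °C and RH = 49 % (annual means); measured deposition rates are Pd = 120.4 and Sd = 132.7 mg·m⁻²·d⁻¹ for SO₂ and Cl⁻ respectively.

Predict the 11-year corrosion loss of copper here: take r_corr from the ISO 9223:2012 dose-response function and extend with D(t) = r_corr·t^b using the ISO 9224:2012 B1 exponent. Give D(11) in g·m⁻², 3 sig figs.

D(11) = 32.0 g·m⁻²

copper: T>10 °C ⇒ hinge -0.080·(18.5−10) = -0.6800
  SO₂ term: 0.0053·120.4^0.26·exp(0.059·49-0.6800) = 0.1681
  Cl⁻ term: 0.01025·132.7^0.27·exp(0.036·49+0.049·18.5) = 0.5542
  r_corr = 0.1681 + 0.5542 = 0.7223 μm/a
Power-law: D(11) = r_corr · 11^0.667
  D(11) = 0.7223 × 11^0.667 = 0.7223 × 4.95 = 3.575 μm
  Mass loss = 3.575 μm × 8.96 g/cm³ = 32.03 g·m⁻²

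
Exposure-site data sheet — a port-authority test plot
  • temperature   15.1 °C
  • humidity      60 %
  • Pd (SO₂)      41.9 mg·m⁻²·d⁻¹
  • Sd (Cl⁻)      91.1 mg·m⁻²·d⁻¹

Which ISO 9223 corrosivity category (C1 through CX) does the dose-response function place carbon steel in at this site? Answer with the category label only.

C4

carbon steel: f(T) = -0.054·(T−10) [T>10 °C] = -0.2754
  sulphur-dioxide contribution → 31.12 μm/a
  chloride contribution → 22.17 μm/a
  total first-year rate 53.29 μm/a
53.3 μm/a falls in (50, 80] for carbon steel → category C4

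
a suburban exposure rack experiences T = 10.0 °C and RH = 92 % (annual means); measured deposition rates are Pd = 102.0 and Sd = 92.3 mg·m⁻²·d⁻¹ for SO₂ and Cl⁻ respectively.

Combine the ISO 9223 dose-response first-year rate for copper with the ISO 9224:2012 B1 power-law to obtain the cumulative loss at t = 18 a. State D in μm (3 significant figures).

copper: temperature factor f = +0.126·(0.0) = +0.0000
  Pd branch = 0.0053·Pd^0.26·e^(0.059·RH+f) = 4.017 μm/a
  Cl⁻ term: 0.01025·92.3^0.27·exp(0.036·92+0.049·10.0) = 1.558
  sum: 4.017 + 1.558 → r_corr = 5.574 μm/a
Power-law: D(18) = r_corr · 18^0.667
  D(18) = 5.574 × 18^0.667 = 5.574 × 6.875 = 38.32 μm

D(18) = 38.3 μm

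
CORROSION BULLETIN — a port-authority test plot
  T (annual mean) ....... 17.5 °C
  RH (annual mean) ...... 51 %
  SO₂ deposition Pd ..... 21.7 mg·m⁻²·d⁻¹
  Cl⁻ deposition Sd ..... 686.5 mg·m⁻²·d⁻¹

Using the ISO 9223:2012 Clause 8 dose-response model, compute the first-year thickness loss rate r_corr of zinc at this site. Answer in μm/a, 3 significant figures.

r_corr = 5.13 μm/a

zinc: T>10 °C ⇒ hinge -0.071·(17.5−10) = -0.5325
  sulphur-dioxide contribution → 0.3064 μm/a
  chloride contribution → 4.821 μm/a
  total first-year rate 5.127 μm/a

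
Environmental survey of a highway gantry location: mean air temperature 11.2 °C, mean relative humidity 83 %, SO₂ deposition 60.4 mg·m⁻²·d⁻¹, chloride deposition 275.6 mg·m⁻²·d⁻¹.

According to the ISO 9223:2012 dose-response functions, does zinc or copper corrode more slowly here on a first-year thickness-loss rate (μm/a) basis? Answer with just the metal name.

zinc: temperature factor f = -0.071·(1.2) = -0.0852
  Pd branch = 0.0129·Pd^0.44·e^(0.046·RH+f) = 3.276 μm/a
  Sd branch = 0.0175·Sd^0.57·e^(0.008·RH+0.085·T) = 2.167 μm/a
  r_corr = 3.276 + 2.167 = 5.443 μm/a
copper: T>10 °C ⇒ hinge -0.080·(11.2−10) = -0.0960
  Pd branch = 0.0053·Pd^0.26·e^(0.059·RH+f) = 1.872 μm/a
  Cl⁻ term: 0.01025·275.6^0.27·exp(0.036·83+0.049·11.2) = 1.606
  r_corr = 1.872 + 1.606 = 3.478 μm/a
Ordering by μm/a: zinc (5.44) > copper (3.48)

copper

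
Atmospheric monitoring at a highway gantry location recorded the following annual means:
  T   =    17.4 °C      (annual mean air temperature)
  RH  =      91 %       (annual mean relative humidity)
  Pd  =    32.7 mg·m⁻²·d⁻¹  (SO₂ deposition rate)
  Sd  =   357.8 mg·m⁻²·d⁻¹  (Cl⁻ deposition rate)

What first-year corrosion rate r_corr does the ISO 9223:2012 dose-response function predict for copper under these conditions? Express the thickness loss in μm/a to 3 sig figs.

r_corr = 4.67 μm/a

copper: temperature factor f = -0.080·(7.4) = -0.5920
  Pd branch = 0.0053·Pd^0.26·e^(0.059·RH+f) = 1.558 μm/a
  Cl⁻ term: 0.01025·357.8^0.27·exp(0.036·91+0.049·17.4) = 3.113
  r_corr = 1.558 + 3.113 = 4.672 μm/a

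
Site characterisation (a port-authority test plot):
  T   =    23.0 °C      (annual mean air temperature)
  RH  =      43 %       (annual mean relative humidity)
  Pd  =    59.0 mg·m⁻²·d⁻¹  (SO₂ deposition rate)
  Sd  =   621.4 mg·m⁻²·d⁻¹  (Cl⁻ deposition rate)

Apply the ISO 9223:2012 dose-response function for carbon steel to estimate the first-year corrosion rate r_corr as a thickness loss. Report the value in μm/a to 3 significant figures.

carbon steel: temperature factor f = -0.054·(13.0) = -0.7020
  SO₂ term: 1.77·59.0^0.52·exp(0.02·43-0.7020) = 17.28
  Sd branch = 0.102·Sd^0.62·e^(0.033·RH+0.04·T) = 57.06 μm/a
  r_corr = 17.28 + 57.06 = 74.33 μm/a

r_corr = 74.3 μm/a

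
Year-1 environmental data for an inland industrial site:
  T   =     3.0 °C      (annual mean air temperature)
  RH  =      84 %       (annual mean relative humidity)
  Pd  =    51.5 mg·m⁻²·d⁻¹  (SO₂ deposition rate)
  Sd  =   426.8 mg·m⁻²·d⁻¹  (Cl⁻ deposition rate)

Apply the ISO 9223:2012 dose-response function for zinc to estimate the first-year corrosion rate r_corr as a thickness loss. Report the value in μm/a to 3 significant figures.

zinc: temperature factor f = +0.038·(-7.0) = -0.2660
  Pd branch = 0.0129·Pd^0.44·e^(0.046·RH+f) = 2.669 μm/a
  Sd branch = 0.0175·Sd^0.57·e^(0.008·RH+0.085·T) = 1.396 μm/a
  r_corr = 2.669 + 1.396 = 4.065 μm/a

r_corr = 4.07 μm/a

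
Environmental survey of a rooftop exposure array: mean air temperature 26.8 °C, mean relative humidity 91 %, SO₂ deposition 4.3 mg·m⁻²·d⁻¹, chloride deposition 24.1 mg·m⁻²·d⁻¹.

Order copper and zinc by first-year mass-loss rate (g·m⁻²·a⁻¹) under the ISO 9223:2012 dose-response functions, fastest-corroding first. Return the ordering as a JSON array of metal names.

["copper", "zinc"]

copper: f(T) = -0.080·(T−10) [T>10 °C] = -1.3440
  SO₂ term: 0.0053·4.3^0.26·exp(0.059·91-1.3440) = 0.4335
  Sd branch = 0.01025·Sd^0.27·e^(0.036·RH+0.049·T) = 2.382 μm/a
  sum: 0.4335 + 2.382 → r_corr = 2.815 μm/a
  mass loss = 2.815 μm/a × 8.96 g/cm³ = 25.23 g·m⁻²·a⁻¹
zinc: T>10 °C ⇒ hinge -0.071·(26.8−10) = -1.1928
  SO₂ term: 0.0129·4.3^0.44·exp(0.046·91-1.1928) = 0.4889
  Cl⁻ term: 0.0175·24.1^0.57·exp(0.008·91+0.085·26.8) = 2.169
  sum: 0.4889 + 2.169 → r_corr = 2.658 μm/a
  mass loss = 2.658 μm/a × 7.14 g/cm³ = 18.98 g·m⁻²·a⁻¹
Ordering by g·m⁻²·a⁻¹: copper (25.2) > zinc (19)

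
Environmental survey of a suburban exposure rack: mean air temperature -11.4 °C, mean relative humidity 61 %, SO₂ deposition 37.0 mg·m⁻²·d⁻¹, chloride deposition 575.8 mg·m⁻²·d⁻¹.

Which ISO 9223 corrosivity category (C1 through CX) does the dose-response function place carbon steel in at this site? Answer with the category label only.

C3

carbon steel: f(T) = +0.150·(T−10) [T≤10 °C] = -3.2100
  SO₂ term: 1.77·37.0^0.52·exp(0.02·61-3.2100) = 1.582
  Sd branch = 0.102·Sd^0.62·e^(0.033·RH+0.04·T) = 24.9 μm/a
  r_corr = 1.582 + 24.9 = 26.48 μm/a
26.5 μm/a falls in (25, 50] for carbon steel → category C3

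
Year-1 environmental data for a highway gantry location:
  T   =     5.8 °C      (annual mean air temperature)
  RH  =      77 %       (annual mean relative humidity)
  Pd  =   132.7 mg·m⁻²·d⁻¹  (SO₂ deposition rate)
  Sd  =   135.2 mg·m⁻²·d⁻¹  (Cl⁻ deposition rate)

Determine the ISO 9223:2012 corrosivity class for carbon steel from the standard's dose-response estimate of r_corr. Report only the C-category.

C5

carbon steel: temperature factor f = +0.150·(-4.2) = -0.6300
  sulphur-dioxide contribution → 55.86 μm/a
  chloride contribution → 34.21 μm/a
  ⇒ r_corr(carbon steel) = 90.06 μm/a
Category bounds: 80…200 μm/a bracket r_corr ⇒ C5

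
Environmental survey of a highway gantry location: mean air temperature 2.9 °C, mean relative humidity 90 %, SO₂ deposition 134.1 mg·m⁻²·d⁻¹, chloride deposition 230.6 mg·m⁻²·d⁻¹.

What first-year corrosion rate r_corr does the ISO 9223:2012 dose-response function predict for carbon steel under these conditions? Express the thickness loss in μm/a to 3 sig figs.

carbon steel: T≤10 °C ⇒ hinge +0.150·(2.9−10) = -1.0650
  Pd branch = 1.77·Pd^0.52·e^(0.02·RH+f) = 47.15 μm/a
  Cl⁻ term: 0.102·230.6^0.62·exp(0.033·90+0.04·2.9) = 65.13
  sum: 47.15 + 65.13 → r_corr = 112.3 μm/a

r_corr = 112 μm/a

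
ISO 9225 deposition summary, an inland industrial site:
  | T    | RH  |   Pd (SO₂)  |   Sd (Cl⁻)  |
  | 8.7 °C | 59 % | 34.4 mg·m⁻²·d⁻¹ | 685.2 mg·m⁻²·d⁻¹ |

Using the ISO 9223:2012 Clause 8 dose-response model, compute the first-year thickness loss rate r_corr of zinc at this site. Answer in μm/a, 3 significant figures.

zinc: T≤10 °C ⇒ hinge +0.038·(8.7−10) = -0.0494
  SO₂ term: 0.0129·34.4^0.44·exp(0.046·59-0.0494) = 0.8788
  Sd branch = 0.0175·Sd^0.57·e^(0.008·RH+0.085·T) = 2.43 μm/a
  sum: 0.8788 + 2.43 → r_corr = 3.309 μm/a

r_corr = 3.31 μm/a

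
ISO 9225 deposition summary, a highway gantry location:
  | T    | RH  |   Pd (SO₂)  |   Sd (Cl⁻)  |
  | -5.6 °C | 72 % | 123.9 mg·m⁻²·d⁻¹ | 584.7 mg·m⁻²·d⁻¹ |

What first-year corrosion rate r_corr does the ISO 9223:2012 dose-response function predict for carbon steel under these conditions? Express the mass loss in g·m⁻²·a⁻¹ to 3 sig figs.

r_corr = 427 g·m⁻²·a⁻¹

carbon steel: T≤10 °C ⇒ hinge +0.150·(-5.6−10) = -2.3400
  Pd branch = 1.77·Pd^0.52·e^(0.02·RH+f) = 8.821 μm/a
  Cl⁻ term: 0.102·584.7^0.62·exp(0.033·72+0.04·-5.6) = 45.57
  sum: 8.821 + 45.57 → r_corr = 54.39 μm/a
Convert to mass loss: 54.39 μm/a × 7.85 g/cm³ = 427 g·m⁻²·a⁻¹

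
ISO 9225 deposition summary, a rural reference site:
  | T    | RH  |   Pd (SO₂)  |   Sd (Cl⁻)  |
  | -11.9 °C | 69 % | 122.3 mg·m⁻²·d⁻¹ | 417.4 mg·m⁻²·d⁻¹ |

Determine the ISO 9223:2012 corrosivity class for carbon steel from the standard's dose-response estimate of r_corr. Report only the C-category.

C3

carbon steel: f(T) = +0.150·(T−10) [T≤10 °C] = -3.2850
  Pd branch = 1.77·Pd^0.52·e^(0.02·RH+f) = 3.207 μm/a
  Sd branch = 0.102·Sd^0.62·e^(0.033·RH+0.04·T) = 26.03 μm/a
  sum: 3.207 + 26.03 → r_corr = 29.24 μm/a
29.2 μm/a falls in (25, 50] for carbon steel → category C3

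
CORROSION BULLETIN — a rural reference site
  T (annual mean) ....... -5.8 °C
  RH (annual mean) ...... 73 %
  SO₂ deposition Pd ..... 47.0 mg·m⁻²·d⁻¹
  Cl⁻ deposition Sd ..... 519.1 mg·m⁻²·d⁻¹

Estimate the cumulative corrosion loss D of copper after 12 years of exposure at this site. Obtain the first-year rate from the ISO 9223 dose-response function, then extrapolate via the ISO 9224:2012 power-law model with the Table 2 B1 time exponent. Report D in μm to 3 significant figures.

copper: f(T) = +0.126·(T−10) [T≤10 °C] = -1.9908
  SO₂ term: 0.0053·47.0^0.26·exp(0.059·73-1.9908) = 0.1462
  Sd branch = 0.01025·Sd^0.27·e^(0.036·RH+0.049·T) = 0.5778 μm/a
  r_corr = 0.1462 + 0.5778 = 0.7239 μm/a
Long-term exponent b (ISO 9224 Table 2, B1) = 0.667
  D(12) = 0.7239 × 12^0.667 = 0.7239 × 5.246 = 3.798 μm

D(12) = 3.80 μm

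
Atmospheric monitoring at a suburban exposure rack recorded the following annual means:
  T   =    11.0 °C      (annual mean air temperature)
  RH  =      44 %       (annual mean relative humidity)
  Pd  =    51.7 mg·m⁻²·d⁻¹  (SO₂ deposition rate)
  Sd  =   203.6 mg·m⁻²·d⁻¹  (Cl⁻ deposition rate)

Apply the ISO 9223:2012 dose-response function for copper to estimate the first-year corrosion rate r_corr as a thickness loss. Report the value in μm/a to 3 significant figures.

copper: temperature factor f = -0.080·(1.0) = -0.0800
  Pd branch = 0.0053·Pd^0.26·e^(0.059·RH+f) = 0.183 μm/a
  Cl⁻ term: 0.01025·203.6^0.27·exp(0.036·44+0.049·11.0) = 0.3598
  sum: 0.183 + 0.3598 → r_corr = 0.5428 μm/a

r_corr = 0.543 μm/a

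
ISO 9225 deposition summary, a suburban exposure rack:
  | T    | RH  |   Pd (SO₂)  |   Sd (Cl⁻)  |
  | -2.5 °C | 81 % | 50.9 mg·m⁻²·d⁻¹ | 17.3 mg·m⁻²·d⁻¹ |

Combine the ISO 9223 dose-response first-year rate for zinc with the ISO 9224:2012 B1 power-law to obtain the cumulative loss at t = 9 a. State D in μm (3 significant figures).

D(9) = 12.0 μm

zinc: temperature factor f = +0.038·(-12.5) = -0.4750
  sulphur-dioxide contribution → 1.877 μm/a
  chloride contribution → 0.1374 μm/a
  ⇒ r_corr(zinc) = 2.014 μm/a
Long-term exponent b (ISO 9224 Table 2, B1) = 0.813
  D(9) = 2.014 × 9^0.813 = 2.014 × 5.968 = 12.02 μm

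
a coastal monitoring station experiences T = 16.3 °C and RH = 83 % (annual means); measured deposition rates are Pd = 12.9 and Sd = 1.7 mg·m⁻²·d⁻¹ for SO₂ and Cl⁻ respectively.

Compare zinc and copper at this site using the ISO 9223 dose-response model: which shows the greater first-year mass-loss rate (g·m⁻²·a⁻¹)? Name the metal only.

copper

zinc: f(T) = -0.071·(T−10) [T>10 °C] = -0.4473
  sulphur-dioxide contribution → 1.156 μm/a
  chloride contribution → 0.1839 μm/a
  ⇒ r_corr(zinc) = 1.34 μm/a
  mass loss = 1.34 μm/a × 7.14 g/cm³ = 9.57 g·m⁻²·a⁻¹
copper: T>10 °C ⇒ hinge -0.080·(16.3−10) = -0.5040
  sulphur-dioxide contribution → 0.8335 μm/a
  chloride contribution → 0.5218 μm/a
  ⇒ r_corr(copper) = 1.355 μm/a
  mass loss = 1.355 μm/a × 8.96 g/cm³ = 12.14 g·m⁻²·a⁻¹
Ordering by g·m⁻²·a⁻¹: copper (12.1) > zinc (9.57)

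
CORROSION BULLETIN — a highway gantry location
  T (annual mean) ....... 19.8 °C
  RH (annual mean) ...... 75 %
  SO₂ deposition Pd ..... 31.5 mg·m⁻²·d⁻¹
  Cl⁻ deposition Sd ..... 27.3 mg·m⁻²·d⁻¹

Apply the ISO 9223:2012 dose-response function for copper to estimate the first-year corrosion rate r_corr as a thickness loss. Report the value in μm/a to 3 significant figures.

r_corr = 1.48 μm/a

copper: f(T) = -0.080·(T−10) [T>10 °C] = -0.7840
  Pd branch = 0.0053·Pd^0.26·e^(0.059·RH+f) = 0.4956 μm/a
  Cl⁻ term: 0.01025·27.3^0.27·exp(0.036·75+0.049·19.8) = 0.9827
  r_corr = 0.4956 + 0.9827 = 1.478 μm/a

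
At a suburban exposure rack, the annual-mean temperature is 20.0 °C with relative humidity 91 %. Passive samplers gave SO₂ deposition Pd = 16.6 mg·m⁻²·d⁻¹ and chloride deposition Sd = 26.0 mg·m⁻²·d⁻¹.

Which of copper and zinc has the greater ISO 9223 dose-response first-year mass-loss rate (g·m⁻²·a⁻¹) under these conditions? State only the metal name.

copper: temperature factor f = -0.080·(10.0) = -0.8000
  SO₂ term: 0.0053·16.6^0.26·exp(0.059·91-0.8000) = 1.061
  Cl⁻ term: 0.01025·26.0^0.27·exp(0.036·91+0.049·20.0) = 1.742
  r_corr = 1.061 + 1.742 = 2.803 μm/a
  mass loss = 2.803 μm/a × 8.96 g/cm³ = 25.12 g·m⁻²·a⁻¹
zinc: f(T) = -0.071·(T−10) [T>10 °C] = -0.7100
  Pd branch = 0.0129·Pd^0.44·e^(0.046·RH+f) = 1.436 μm/a
  Sd branch = 0.0175·Sd^0.57·e^(0.008·RH+0.085·T) = 1.271 μm/a
  r_corr = 1.436 + 1.271 = 2.706 μm/a
  mass loss = 2.706 μm/a × 7.14 g/cm³ = 19.32 g·m⁻²·a⁻¹
Ordering by g·m⁻²·a⁻¹: copper (25.1) > zinc (19.3)

copper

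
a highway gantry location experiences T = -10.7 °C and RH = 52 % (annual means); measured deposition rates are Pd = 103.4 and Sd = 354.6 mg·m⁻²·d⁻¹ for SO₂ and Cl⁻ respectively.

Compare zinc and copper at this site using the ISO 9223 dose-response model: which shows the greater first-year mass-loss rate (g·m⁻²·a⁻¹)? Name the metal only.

zinc

zinc: f(T) = +0.038·(T−10) [T≤10 °C] = -0.7866
  sulphur-dioxide contribution → 0.4945 μm/a
  chloride contribution → 0.3034 μm/a
  total first-year rate 0.798 μm/a
  mass loss = 0.798 μm/a × 7.14 g/cm³ = 5.697 g·m⁻²·a⁻¹
copper: T≤10 °C ⇒ hinge +0.126·(-10.7−10) = -2.6082
  sulphur-dioxide contribution → 0.02804 μm/a
  chloride contribution → 0.1925 μm/a
  total first-year rate 0.2205 μm/a
  mass loss = 0.2205 μm/a × 8.96 g/cm³ = 1.976 g·m⁻²·a⁻¹
Ordering by g·m⁻²·a⁻¹: zinc (5.7) > copper (1.98)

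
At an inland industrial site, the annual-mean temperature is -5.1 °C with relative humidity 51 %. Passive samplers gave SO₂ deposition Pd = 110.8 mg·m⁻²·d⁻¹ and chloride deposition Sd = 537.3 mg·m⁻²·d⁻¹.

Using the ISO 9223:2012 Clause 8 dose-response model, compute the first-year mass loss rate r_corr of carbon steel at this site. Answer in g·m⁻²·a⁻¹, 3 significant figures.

r_corr = 219 g·m⁻²·a⁻¹

carbon steel: f(T) = +0.150·(T−10) [T≤10 °C] = -2.2650
  Pd branch = 1.77·Pd^0.52·e^(0.02·RH+f) = 5.894 μm/a
  Cl⁻ term: 0.102·537.3^0.62·exp(0.033·51+0.04·-5.1) = 22.06
  r_corr = 5.894 + 22.06 = 27.96 μm/a
Convert to mass loss: 27.96 μm/a × 7.85 g/cm³ = 219.5 g·m⁻²·a⁻¹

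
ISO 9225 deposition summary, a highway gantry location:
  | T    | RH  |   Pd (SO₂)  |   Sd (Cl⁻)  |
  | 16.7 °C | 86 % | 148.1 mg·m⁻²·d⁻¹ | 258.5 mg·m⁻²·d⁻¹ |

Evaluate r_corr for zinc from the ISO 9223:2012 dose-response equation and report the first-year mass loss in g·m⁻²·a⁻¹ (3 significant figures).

zinc: f(T) = -0.071·(T−10) [T>10 °C] = -0.4757
  Pd branch = 0.0129·Pd^0.44·e^(0.046·RH+f) = 3.777 μm/a
  Cl⁻ term: 0.0175·258.5^0.57·exp(0.008·86+0.085·16.7) = 3.415
  r_corr = 3.777 + 3.415 = 7.192 μm/a
Convert to mass loss: 7.192 μm/a × 7.14 g/cm³ = 51.35 g·m⁻²·a⁻¹

r_corr = 51.3 g·m⁻²·a⁻¹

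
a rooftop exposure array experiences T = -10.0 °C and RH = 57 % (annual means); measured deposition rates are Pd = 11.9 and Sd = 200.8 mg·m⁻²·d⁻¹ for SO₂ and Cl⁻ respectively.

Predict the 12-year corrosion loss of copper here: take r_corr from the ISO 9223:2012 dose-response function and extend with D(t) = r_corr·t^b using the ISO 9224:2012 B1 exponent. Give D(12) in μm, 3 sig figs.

D(12) = 1.20 μm

copper: f(T) = +0.126·(T−10) [T≤10 °C] = -2.5200
  sulphur-dioxide contribution → 0.02344 μm/a
  chloride contribution → 0.2046 μm/a
  total first-year rate 0.228 μm/a
Power-law: D(12) = r_corr · 12^0.667
  D(12) = 0.228 × 12^0.667 = 0.228 × 5.246 = 1.196 μm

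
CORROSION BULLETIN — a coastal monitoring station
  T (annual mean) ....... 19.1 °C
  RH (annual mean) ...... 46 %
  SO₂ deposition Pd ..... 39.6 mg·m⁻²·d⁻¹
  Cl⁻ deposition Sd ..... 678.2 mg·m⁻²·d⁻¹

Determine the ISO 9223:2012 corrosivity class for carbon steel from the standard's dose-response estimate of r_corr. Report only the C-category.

C4

carbon steel: f(T) = -0.054·(T−10) [T>10 °C] = -0.4914
  sulphur-dioxide contribution → 18.4 μm/a
  chloride contribution → 56.9 μm/a
  total first-year rate 75.3 μm/a
75.3 μm/a falls in (50, 80] for carbon steel → category C4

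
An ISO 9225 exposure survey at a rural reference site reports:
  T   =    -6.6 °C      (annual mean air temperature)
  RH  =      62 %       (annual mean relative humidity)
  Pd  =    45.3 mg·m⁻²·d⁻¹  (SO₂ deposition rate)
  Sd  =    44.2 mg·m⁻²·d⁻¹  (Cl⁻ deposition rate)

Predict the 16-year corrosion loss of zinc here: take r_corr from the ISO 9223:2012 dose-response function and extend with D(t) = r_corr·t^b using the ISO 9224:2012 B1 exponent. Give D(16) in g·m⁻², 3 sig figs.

D(16) = 53.0 g·m⁻²

zinc: temperature factor f = +0.038·(-16.6) = -0.6308
  sulphur-dioxide contribution → 0.6367 μm/a
  chloride contribution → 0.1421 μm/a
  total first-year rate 0.7788 μm/a
Power-law: D(16) = r_corr · 16^0.813
  D(16) = 0.7788 × 16^0.813 = 0.7788 × 9.527 = 7.42 μm
  Mass loss = 7.42 μm × 7.14 g/cm³ = 52.98 g·m⁻²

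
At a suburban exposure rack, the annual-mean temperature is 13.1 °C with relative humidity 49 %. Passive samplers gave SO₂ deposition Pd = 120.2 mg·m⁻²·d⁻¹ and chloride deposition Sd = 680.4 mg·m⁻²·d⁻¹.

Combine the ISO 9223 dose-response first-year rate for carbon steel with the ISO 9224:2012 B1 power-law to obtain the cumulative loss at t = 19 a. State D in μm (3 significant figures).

D(19) = 455 μm

carbon steel: temperature factor f = -0.054·(3.1) = -0.1674
  sulphur-dioxide contribution → 48.13 μm/a
  chloride contribution → 49.52 μm/a
  ⇒ r_corr(carbon steel) = 97.65 μm/a
ISO 9224: D(t) = r_corr · t^b with b = 0.523 (carbon steel, B1)
  D(19) = 97.65 × 19^0.523 = 97.65 × 4.664 = 455.5 μm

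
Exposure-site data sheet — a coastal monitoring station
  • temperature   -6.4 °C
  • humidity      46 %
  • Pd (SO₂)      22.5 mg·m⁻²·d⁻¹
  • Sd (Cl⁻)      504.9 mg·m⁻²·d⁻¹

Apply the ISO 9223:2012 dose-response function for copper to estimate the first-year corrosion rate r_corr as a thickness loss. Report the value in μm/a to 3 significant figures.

copper: temperature factor f = +0.126·(-16.4) = -2.0664
  SO₂ term: 0.0053·22.5^0.26·exp(0.059·46-2.0664) = 0.02276
  Sd branch = 0.01025·Sd^0.27·e^(0.036·RH+0.049·T) = 0.2107 μm/a
  sum: 0.02276 + 0.2107 → r_corr = 0.2334 μm/a

r_corr = 0.233 μm/a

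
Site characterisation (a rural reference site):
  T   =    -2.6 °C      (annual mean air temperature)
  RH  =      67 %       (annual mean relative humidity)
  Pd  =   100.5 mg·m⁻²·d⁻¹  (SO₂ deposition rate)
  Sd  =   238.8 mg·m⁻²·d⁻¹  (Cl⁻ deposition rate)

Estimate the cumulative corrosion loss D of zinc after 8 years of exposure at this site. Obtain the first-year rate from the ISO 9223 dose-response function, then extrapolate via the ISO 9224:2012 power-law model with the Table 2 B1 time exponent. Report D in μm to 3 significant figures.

D(8) = 10.1 μm

zinc: T≤10 °C ⇒ hinge +0.038·(-2.6−10) = -0.4788
  sulphur-dioxide contribution → 1.325 μm/a
  chloride contribution → 0.5437 μm/a
  ⇒ r_corr(zinc) = 1.868 μm/a
ISO 9224: D(t) = r_corr · t^b with b = 0.813 (zinc, B1)
  D(8) = 1.868 × 8^0.813 = 1.868 × 5.423 = 10.13 μm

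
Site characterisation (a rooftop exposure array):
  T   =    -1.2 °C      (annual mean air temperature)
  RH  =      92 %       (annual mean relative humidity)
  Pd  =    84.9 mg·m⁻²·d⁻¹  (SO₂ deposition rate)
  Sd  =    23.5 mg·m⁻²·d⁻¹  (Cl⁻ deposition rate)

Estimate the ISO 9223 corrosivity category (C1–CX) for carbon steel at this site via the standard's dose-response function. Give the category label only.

C3

carbon steel: T≤10 °C ⇒ hinge +0.150·(-1.2−10) = -1.6800
  Pd branch = 1.77·Pd^0.52·e^(0.02·RH+f) = 20.92 μm/a
  Sd branch = 0.102·Sd^0.62·e^(0.033·RH+0.04·T) = 14.33 μm/a
  r_corr = 20.92 + 14.33 = 35.25 μm/a
ISO 9223 Table 2 (carbon steel): 25 < 35.2 ≤ 50 μm/a ⇒ C3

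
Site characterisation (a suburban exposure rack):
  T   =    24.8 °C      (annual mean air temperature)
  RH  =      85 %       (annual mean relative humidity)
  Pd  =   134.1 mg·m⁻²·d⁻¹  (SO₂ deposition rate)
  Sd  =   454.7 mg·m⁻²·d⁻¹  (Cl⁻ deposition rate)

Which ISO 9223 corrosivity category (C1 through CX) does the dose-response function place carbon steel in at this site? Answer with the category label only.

carbon steel: T>10 °C ⇒ hinge -0.054·(24.8−10) = -0.7992
  SO₂ term: 1.77·134.1^0.52·exp(0.02·85-0.7992) = 55.65
  Cl⁻ term: 0.102·454.7^0.62·exp(0.033·85+0.04·24.8) = 202
  r_corr = 55.65 + 202 = 257.7 μm/a
Category bounds: 200…700 μm/a bracket r_corr ⇒ CX

CX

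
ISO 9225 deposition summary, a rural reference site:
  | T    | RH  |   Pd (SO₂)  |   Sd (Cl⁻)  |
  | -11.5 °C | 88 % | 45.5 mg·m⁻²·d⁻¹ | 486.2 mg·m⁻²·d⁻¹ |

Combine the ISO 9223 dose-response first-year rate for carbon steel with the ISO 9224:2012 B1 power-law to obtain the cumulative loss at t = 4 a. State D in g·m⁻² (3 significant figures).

carbon steel: temperature factor f = +0.150·(-21.5) = -3.2250
  SO₂ term: 1.77·45.5^0.52·exp(0.02·88-3.2250) = 2.978
  Sd branch = 0.102·Sd^0.62·e^(0.033·RH+0.04·T) = 54.43 μm/a
  r_corr = 2.978 + 54.43 = 57.41 μm/a
Power-law: D(4) = r_corr · 4^0.523
  D(4) = 57.41 × 4^0.523 = 57.41 × 2.065 = 118.5 μm
  Mass loss = 118.5 μm × 7.85 g/cm³ = 930.5 g·m⁻²

D(4) = 931 g·m⁻²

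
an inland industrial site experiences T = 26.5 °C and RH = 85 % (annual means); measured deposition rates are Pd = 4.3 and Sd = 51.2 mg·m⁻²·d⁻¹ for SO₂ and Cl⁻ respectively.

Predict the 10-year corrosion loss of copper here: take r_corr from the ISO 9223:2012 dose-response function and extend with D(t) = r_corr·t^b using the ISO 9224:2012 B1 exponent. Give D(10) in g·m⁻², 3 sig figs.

copper: T>10 °C ⇒ hinge -0.080·(26.5−10) = -1.3200
  Pd branch = 0.0053·Pd^0.26·e^(0.059·RH+f) = 0.3117 μm/a
  Cl⁻ term: 0.01025·51.2^0.27·exp(0.036·85+0.049·26.5) = 2.318
  sum: 0.3117 + 2.318 → r_corr = 2.63 μm/a
Long-term exponent b (ISO 9224 Table 2, B1) = 0.667
  D(10) = 2.63 × 10^0.667 = 2.63 × 4.645 = 12.21 μm
  Mass loss = 12.21 μm × 8.96 g/cm³ = 109.4 g·m⁻²

D(10) = 109 g·m⁻²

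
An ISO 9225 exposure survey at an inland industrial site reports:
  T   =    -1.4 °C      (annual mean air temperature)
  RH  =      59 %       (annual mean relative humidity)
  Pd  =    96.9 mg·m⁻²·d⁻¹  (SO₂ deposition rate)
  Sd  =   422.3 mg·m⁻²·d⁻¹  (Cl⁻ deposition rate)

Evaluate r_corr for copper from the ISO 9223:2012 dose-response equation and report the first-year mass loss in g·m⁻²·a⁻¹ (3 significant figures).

copper: f(T) = +0.126·(T−10) [T≤10 °C] = -1.4364
  Pd branch = 0.0053·Pd^0.26·e^(0.059·RH+f) = 0.1345 μm/a
  Cl⁻ term: 0.01025·422.3^0.27·exp(0.036·59+0.049·-1.4) = 0.4095
  r_corr = 0.1345 + 0.4095 = 0.544 μm/a
Convert to mass loss: 0.544 μm/a × 8.96 g/cm³ = 4.874 g·m⁻²·a⁻¹

r_corr = 4.87 g·m⁻²·a⁻¹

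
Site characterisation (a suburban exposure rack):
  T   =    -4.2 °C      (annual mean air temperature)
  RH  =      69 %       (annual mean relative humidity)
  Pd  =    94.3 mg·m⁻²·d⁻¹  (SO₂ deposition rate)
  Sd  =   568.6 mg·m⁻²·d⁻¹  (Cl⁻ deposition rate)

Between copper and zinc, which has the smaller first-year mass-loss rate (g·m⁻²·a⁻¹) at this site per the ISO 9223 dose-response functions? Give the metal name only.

copper

copper: temperature factor f = +0.126·(-14.2) = -1.7892
  sulphur-dioxide contribution → 0.1693 μm/a
  chloride contribution → 0.5545 μm/a
  total first-year rate 0.7238 μm/a
  mass loss = 0.7238 μm/a × 8.96 g/cm³ = 6.485 g·m⁻²·a⁻¹
zinc: T≤10 °C ⇒ hinge +0.038·(-4.2−10) = -0.5396
  sulphur-dioxide contribution → 1.329 μm/a
  chloride contribution → 0.7906 μm/a
  ⇒ r_corr(zinc) = 2.119 μm/a
  mass loss = 2.119 μm/a × 7.14 g/cm³ = 15.13 g·m⁻²·a⁻¹
Ordering by g·m⁻²·a⁻¹: zinc (15.1) > copper (6.49)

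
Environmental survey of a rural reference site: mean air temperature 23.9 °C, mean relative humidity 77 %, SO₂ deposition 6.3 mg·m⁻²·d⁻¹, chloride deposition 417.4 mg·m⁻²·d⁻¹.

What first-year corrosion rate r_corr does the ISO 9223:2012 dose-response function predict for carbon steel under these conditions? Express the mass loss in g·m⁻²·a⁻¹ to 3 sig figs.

r_corr = 1.19e+03 g·m⁻²·a⁻¹

carbon steel: T>10 °C ⇒ hinge -0.054·(23.9−10) = -0.7506
  sulphur-dioxide contribution → 10.15 μm/a
  chloride contribution → 141.9 μm/a
  total first-year rate 152.1 μm/a
Convert to mass loss: 152.1 μm/a × 7.85 g/cm³ = 1194 g·m⁻²·a⁻¹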